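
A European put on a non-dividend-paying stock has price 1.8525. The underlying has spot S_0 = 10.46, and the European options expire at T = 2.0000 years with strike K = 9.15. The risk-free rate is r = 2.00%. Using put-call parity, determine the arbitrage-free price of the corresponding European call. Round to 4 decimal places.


Answer: Call price = 3.5213

Derivation:
Put-call parity: C - P = S_0 * exp(-qT) - K * exp(-rT).
S_0 * exp(-qT) = 10.4600 * 1.00000000 = 10.46000000
K * exp(-rT) = 9.1500 * 0.96078944 = 8.79122337
C = P + S*exp(-qT) - K*exp(-rT)
C = 1.8525 + 10.46000000 - 8.79122337 = 3.5213


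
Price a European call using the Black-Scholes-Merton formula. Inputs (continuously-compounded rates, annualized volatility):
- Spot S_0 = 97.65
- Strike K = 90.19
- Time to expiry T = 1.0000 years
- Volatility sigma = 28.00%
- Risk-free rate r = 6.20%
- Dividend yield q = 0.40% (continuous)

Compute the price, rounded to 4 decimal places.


Answer: Price = 17.5668

Derivation:
d1 = (ln(S/K) + (r - q + 0.5*sigma^2) * T) / (sigma * sqrt(T)) = 0.63096822
d2 = d1 - sigma * sqrt(T) = 0.35096822
exp(-rT) = 0.93988289; exp(-qT) = 0.99600799
C = S_0 * exp(-qT) * N(d1) - K * exp(-rT) * N(d2)
N(d1) = 0.73596935; N(d2) = 0.63719390
C = 97.6500 * 0.99600799 * 0.73596935 - 90.1900 * 0.93988289 * 0.63719390 = 17.5668


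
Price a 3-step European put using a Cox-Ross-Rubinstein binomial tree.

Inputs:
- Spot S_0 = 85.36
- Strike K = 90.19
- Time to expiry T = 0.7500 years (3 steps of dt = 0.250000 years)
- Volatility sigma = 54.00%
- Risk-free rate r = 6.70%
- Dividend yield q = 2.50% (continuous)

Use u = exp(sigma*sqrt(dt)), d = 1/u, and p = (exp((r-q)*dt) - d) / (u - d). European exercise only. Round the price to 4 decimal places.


Answer: Price = V(0,0) = 17.8514

Derivation:
dt = T/N = 0.250000
u = exp(sigma*sqrt(dt)) = 1.309964; d = 1/u = 0.763379
p = (exp((r-q)*dt) - d) / (u - d) = 0.452218
Discount per step: exp(-r*dt) = 0.983390
Stock lattice S(k, i) with i counting down-moves:
  k=0: S(0,0) = 85.3600
  k=1: S(1,0) = 111.8186; S(1,1) = 65.1621
  k=2: S(2,0) = 146.4783; S(2,1) = 85.3600; S(2,2) = 49.7434
  k=3: S(3,0) = 191.8814; S(3,1) = 111.8186; S(3,2) = 65.1621; S(3,3) = 37.9731
Terminal payoffs V(N, i) = max(K - S_T, 0):
  V(3,0) = 0.000000; V(3,1) = 0.000000; V(3,2) = 25.027926; V(3,3) = 52.216915
Backward induction: V(k, i) = exp(-r*dt) * [p * V(k+1, i) + (1-p) * V(k+1, i+1)].
  V(2,0) = exp(-r*dt) * [p*0.000000 + (1-p)*0.000000] = 0.000000
  V(2,1) = exp(-r*dt) * [p*0.000000 + (1-p)*25.027926] = 13.482108
  V(2,2) = exp(-r*dt) * [p*25.027926 + (1-p)*52.216915] = 39.258435
  V(1,0) = exp(-r*dt) * [p*0.000000 + (1-p)*13.482108] = 7.262577
  V(1,1) = exp(-r*dt) * [p*13.482108 + (1-p)*39.258435] = 27.143422
  V(0,0) = exp(-r*dt) * [p*7.262577 + (1-p)*27.143422] = 17.851407


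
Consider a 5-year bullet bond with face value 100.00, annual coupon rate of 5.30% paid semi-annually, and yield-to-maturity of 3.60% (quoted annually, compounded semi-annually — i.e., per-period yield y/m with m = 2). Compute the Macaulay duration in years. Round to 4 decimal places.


Answer: Macaulay duration = 4.4811 years

Derivation:
Coupon per period c = face * coupon_rate / m = 2.650000
Periods per year m = 2; per-period yield y/m = 0.018000
Number of cashflows N = 10
Cashflows (t years, CF_t, discount factor 1/(1+y/m)^(m*t), PV):
  t = 0.5000: CF_t = 2.650000, DF = 0.982318, PV = 2.603143
  t = 1.0000: CF_t = 2.650000, DF = 0.964949, PV = 2.557115
  t = 1.5000: CF_t = 2.650000, DF = 0.947887, PV = 2.511901
  t = 2.0000: CF_t = 2.650000, DF = 0.931127, PV = 2.467486
  t = 2.5000: CF_t = 2.650000, DF = 0.914663, PV = 2.423857
  t = 3.0000: CF_t = 2.650000, DF = 0.898490, PV = 2.380999
  t = 3.5000: CF_t = 2.650000, DF = 0.882603, PV = 2.338899
  t = 4.0000: CF_t = 2.650000, DF = 0.866997, PV = 2.297543
  t = 4.5000: CF_t = 2.650000, DF = 0.851667, PV = 2.256918
  t = 5.0000: CF_t = 102.650000, DF = 0.836608, PV = 85.877852
Price P = sum_t PV_t = 107.715715
Macaulay numerator sum_t t * PV_t:
  t * PV_t at t = 0.5000: 1.301572
  t * PV_t at t = 1.0000: 2.557115
  t * PV_t at t = 1.5000: 3.767852
  t * PV_t at t = 2.0000: 4.934973
  t * PV_t at t = 2.5000: 6.059642
  t * PV_t at t = 3.0000: 7.142997
  t * PV_t at t = 3.5000: 8.186146
  t * PV_t at t = 4.0000: 9.190172
  t * PV_t at t = 4.5000: 10.156133
  t * PV_t at t = 5.0000: 429.389260
Macaulay duration D = (sum_t t * PV_t) / P = 482.685862 / 107.715715 = 4.481109


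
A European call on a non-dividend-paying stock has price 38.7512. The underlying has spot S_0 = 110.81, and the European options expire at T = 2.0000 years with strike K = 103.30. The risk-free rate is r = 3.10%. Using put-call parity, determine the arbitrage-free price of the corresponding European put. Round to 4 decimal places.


Put-call parity: C - P = S_0 * exp(-qT) - K * exp(-rT).
S_0 * exp(-qT) = 110.8100 * 1.00000000 = 110.81000000
K * exp(-rT) = 103.3000 * 0.93988289 = 97.08990221
P = C - S*exp(-qT) + K*exp(-rT)
P = 38.7512 - 110.81000000 + 97.08990221 = 25.0311

Answer: Put price = 25.0311


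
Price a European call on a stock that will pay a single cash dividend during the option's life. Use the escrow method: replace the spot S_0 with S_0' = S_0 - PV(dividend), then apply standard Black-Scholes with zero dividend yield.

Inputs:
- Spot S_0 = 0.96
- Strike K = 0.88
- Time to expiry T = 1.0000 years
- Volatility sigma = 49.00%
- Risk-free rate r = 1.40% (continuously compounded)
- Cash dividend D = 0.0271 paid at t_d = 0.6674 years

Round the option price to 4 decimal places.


PV(D) = D * exp(-r * t_d) = 0.0271 * 0.99069992 = 0.02684797
S_0' = S_0 - PV(D) = 0.9600 - 0.02684797 = 0.93315203
d1 = (ln(S_0'/K) + (r + sigma^2/2)*T) / (sigma*sqrt(T)) = 0.39325761
d2 = d1 - sigma*sqrt(T) = -0.09674239
exp(-rT) = 0.98609754
N(d1) = 0.65293539; N(d2) = 0.46146549
C = S_0' * N(d1) - K * exp(-rT) * N(d2) = 0.93315203 * 0.65293539 - 0.8800 * 0.98609754 * 0.46146549 = 0.2088

Answer: Price = 0.2088


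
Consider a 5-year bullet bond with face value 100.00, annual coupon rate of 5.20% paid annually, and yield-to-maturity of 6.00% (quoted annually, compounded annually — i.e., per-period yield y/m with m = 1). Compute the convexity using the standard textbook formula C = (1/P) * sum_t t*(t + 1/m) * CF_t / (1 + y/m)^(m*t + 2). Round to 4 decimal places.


Coupon per period c = face * coupon_rate / m = 5.200000
Periods per year m = 1; per-period yield y/m = 0.060000
Number of cashflows N = 5
Cashflows (t years, CF_t, discount factor 1/(1+y/m)^(m*t), PV):
  t = 1.0000: CF_t = 5.200000, DF = 0.943396, PV = 4.905660
  t = 2.0000: CF_t = 5.200000, DF = 0.889996, PV = 4.627981
  t = 3.0000: CF_t = 5.200000, DF = 0.839619, PV = 4.366020
  t = 4.0000: CF_t = 5.200000, DF = 0.792094, PV = 4.118887
  t = 5.0000: CF_t = 105.200000, DF = 0.747258, PV = 78.611560
Price P = sum_t PV_t = 96.630109
Convexity numerator sum_t t*(t + 1/m) * CF_t / (1+y/m)^(m*t + 2):
  t = 1.0000: term = 8.732041
  t = 2.0000: term = 24.713322
  t = 3.0000: term = 46.628910
  t = 4.0000: term = 73.315896
  t = 5.0000: term = 2098.920251
Convexity = (1/P) * sum = 2252.310420 / 96.630109 = 23.308578

Answer: Convexity = 23.3086


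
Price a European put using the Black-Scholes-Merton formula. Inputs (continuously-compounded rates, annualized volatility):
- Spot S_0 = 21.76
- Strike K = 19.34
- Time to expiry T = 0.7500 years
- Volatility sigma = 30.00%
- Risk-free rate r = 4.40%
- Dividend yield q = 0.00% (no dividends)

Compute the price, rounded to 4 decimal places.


d1 = (ln(S/K) + (r - q + 0.5*sigma^2) * T) / (sigma * sqrt(T)) = 0.71071022
d2 = d1 - sigma * sqrt(T) = 0.45090260
exp(-rT) = 0.96753856; exp(-qT) = 1.00000000
P = K * exp(-rT) * N(-d2) - S_0 * exp(-qT) * N(-d1)
N(-d1) = 0.23863191; N(-d2) = 0.32602987
P = 19.3400 * 0.96753856 * 0.32602987 - 21.7600 * 1.00000000 * 0.23863191 = 0.9081

Answer: Price = 0.9081


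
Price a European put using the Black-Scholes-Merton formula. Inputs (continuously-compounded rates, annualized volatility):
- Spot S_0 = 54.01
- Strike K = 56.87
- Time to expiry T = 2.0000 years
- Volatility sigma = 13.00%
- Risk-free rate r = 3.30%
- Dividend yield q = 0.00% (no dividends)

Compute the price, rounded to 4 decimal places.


d1 = (ln(S/K) + (r - q + 0.5*sigma^2) * T) / (sigma * sqrt(T)) = 0.17025637
d2 = d1 - sigma * sqrt(T) = -0.01359139
exp(-rT) = 0.93613086; exp(-qT) = 1.00000000
P = K * exp(-rT) * N(-d2) - S_0 * exp(-qT) * N(-d1)
N(-d1) = 0.43240426; N(-d2) = 0.50542201
P = 56.8700 * 0.93613086 * 0.50542201 - 54.0100 * 1.00000000 * 0.43240426 = 3.5534

Answer: Price = 3.5534


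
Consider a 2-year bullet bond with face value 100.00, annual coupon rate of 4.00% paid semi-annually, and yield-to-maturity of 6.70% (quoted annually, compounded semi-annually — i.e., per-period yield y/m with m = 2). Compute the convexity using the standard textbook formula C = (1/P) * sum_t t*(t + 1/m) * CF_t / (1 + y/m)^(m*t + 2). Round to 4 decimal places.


Coupon per period c = face * coupon_rate / m = 2.000000
Periods per year m = 2; per-period yield y/m = 0.033500
Number of cashflows N = 4
Cashflows (t years, CF_t, discount factor 1/(1+y/m)^(m*t), PV):
  t = 0.5000: CF_t = 2.000000, DF = 0.967586, PV = 1.935172
  t = 1.0000: CF_t = 2.000000, DF = 0.936222, PV = 1.872445
  t = 1.5000: CF_t = 2.000000, DF = 0.905876, PV = 1.811751
  t = 2.0000: CF_t = 102.000000, DF = 0.876512, PV = 89.404267
Price P = sum_t PV_t = 95.023635
Convexity numerator sum_t t*(t + 1/m) * CF_t / (1+y/m)^(m*t + 2):
  t = 0.5000: term = 0.905876
  t = 1.0000: term = 2.629537
  t = 1.5000: term = 5.088606
  t = 2.0000: term = 418.511398
Convexity = (1/P) * sum = 427.135417 / 95.023635 = 4.495044

Answer: Convexity = 4.4950


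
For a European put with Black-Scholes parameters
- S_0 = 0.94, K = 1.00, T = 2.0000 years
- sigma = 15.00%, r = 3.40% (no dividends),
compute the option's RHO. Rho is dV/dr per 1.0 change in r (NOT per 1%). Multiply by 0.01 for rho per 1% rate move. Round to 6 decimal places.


d1 = 0.1349376409; d2 = -0.0771943934
phi(d1) = 0.3953267596; exp(-qT) = 1.0000000000; exp(-rT) = 0.9342604736
N(-d2) = 0.5307655491
Rho = -K*T*exp(-rT)*N(-d2) = -1.0000 * 2.0000 * 0.9342604736 * 0.5307655491 = -0.991747

Answer: Rho = -0.991747


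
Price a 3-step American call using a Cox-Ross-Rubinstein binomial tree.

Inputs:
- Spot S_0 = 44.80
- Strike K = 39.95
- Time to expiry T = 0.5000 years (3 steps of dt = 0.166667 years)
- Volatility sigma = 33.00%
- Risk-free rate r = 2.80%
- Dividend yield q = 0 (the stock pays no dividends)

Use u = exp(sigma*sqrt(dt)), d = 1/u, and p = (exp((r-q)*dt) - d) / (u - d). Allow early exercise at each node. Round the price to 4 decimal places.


Answer: Price = V(0,0) = 7.0726

Derivation:
dt = T/N = 0.166667
u = exp(sigma*sqrt(dt)) = 1.144219; d = 1/u = 0.873959
p = (exp((r-q)*dt) - d) / (u - d) = 0.483678
Discount per step: exp(-r*dt) = 0.995344
Stock lattice S(k, i) with i counting down-moves:
  k=0: S(0,0) = 44.8000
  k=1: S(1,0) = 51.2610; S(1,1) = 39.1534
  k=2: S(2,0) = 58.6538; S(2,1) = 44.8000; S(2,2) = 34.2184
  k=3: S(3,0) = 67.1127; S(3,1) = 51.2610; S(3,2) = 39.1534; S(3,3) = 29.9055
Terminal payoffs V(N, i) = max(S_T - K, 0):
  V(3,0) = 27.162744; V(3,1) = 11.310992; V(3,2) = 0.000000; V(3,3) = 0.000000
Backward induction: V(k, i) = exp(-r*dt) * [p * V(k+1, i) + (1-p) * V(k+1, i+1)]; then take max(V_cont, immediate exercise) for American.
  V(2,0) = exp(-r*dt) * [p*27.162744 + (1-p)*11.310992] = 18.889778; exercise = 18.703779; V(2,0) = max -> 18.889778
  V(2,1) = exp(-r*dt) * [p*11.310992 + (1-p)*0.000000] = 5.445407; exercise = 4.850000; V(2,1) = max -> 5.445407
  V(2,2) = exp(-r*dt) * [p*0.000000 + (1-p)*0.000000] = 0.000000; exercise = 0.000000; V(2,2) = max -> 0.000000
  V(1,0) = exp(-r*dt) * [p*18.889778 + (1-p)*5.445407] = 11.892527; exercise = 11.310992; V(1,0) = max -> 11.892527
  V(1,1) = exp(-r*dt) * [p*5.445407 + (1-p)*0.000000] = 2.621562; exercise = 0.000000; V(1,1) = max -> 2.621562
  V(0,0) = exp(-r*dt) * [p*11.892527 + (1-p)*2.621562] = 7.072641; exercise = 4.850000; V(0,0) = max -> 7.072641


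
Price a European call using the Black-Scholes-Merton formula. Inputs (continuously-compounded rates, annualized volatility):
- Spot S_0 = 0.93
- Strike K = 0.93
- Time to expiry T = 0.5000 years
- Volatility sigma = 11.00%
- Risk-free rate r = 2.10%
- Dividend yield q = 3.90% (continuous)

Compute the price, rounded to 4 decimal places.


Answer: Price = 0.0245

Derivation:
d1 = (ln(S/K) + (r - q + 0.5*sigma^2) * T) / (sigma * sqrt(T)) = -0.07681751
d2 = d1 - sigma * sqrt(T) = -0.15459926
exp(-rT) = 0.98955493; exp(-qT) = 0.98068890
C = S_0 * exp(-qT) * N(d1) - K * exp(-rT) * N(d2)
N(d1) = 0.46938436; N(d2) = 0.43856863
C = 0.9300 * 0.98068890 * 0.46938436 - 0.9300 * 0.98955493 * 0.43856863 = 0.0245


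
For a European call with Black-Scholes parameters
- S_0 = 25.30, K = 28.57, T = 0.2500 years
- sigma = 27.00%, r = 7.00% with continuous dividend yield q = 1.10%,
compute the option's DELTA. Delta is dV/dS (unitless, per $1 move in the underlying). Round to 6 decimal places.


Answer: Delta = 0.234001

Derivation:
d1 = -0.7236320038; d2 = -0.8586320038
phi(d1) = 0.3070452428; exp(-qT) = 0.9972537778; exp(-rT) = 0.9826522357
N(d1) = 0.2346458440
Delta = exp(-qT) * N(d1) = 0.9972537778 * 0.2346458440 = 0.234001


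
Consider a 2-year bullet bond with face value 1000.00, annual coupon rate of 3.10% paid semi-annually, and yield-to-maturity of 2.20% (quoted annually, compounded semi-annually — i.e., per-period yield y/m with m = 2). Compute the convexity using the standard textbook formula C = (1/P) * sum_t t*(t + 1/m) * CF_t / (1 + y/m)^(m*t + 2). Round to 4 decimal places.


Coupon per period c = face * coupon_rate / m = 15.500000
Periods per year m = 2; per-period yield y/m = 0.011000
Number of cashflows N = 4
Cashflows (t years, CF_t, discount factor 1/(1+y/m)^(m*t), PV):
  t = 0.5000: CF_t = 15.500000, DF = 0.989120, PV = 15.331355
  t = 1.0000: CF_t = 15.500000, DF = 0.978358, PV = 15.164545
  t = 1.5000: CF_t = 15.500000, DF = 0.967713, PV = 14.999550
  t = 2.0000: CF_t = 1015.500000, DF = 0.957184, PV = 972.020234
Price P = sum_t PV_t = 1017.515684
Convexity numerator sum_t t*(t + 1/m) * CF_t / (1+y/m)^(m*t + 2):
  t = 0.5000: term = 7.499775
  t = 1.0000: term = 22.254525
  t = 1.5000: term = 44.024778
  t = 2.0000: term = 4754.917636
Convexity = (1/P) * sum = 4828.696714 / 1017.515684 = 4.745575

Answer: Convexity = 4.7456


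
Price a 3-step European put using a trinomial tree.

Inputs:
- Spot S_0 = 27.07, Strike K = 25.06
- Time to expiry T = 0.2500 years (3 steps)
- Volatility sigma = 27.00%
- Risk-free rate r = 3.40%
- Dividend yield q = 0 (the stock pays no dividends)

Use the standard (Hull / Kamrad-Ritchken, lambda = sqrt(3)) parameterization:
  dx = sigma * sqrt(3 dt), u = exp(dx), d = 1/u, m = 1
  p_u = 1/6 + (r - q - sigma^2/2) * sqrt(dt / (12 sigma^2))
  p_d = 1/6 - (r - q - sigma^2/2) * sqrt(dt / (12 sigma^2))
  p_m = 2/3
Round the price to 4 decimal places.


dt = T/N = 0.083333; dx = sigma*sqrt(3*dt) = 0.135000
u = exp(dx) = 1.144537; d = 1/u = 0.873716
p_u = 0.165910, p_m = 0.666667, p_d = 0.167423
Discount per step: exp(-r*dt) = 0.997171
Stock lattice S(k, j) with j the centered position index:
  k=0: S(0,+0) = 27.0700
  k=1: S(1,-1) = 23.6515; S(1,+0) = 27.0700; S(1,+1) = 30.9826
  k=2: S(2,-2) = 20.6647; S(2,-1) = 23.6515; S(2,+0) = 27.0700; S(2,+1) = 30.9826; S(2,+2) = 35.4607
  k=3: S(3,-3) = 18.0551; S(3,-2) = 20.6647; S(3,-1) = 23.6515; S(3,+0) = 27.0700; S(3,+1) = 30.9826; S(3,+2) = 35.4607; S(3,+3) = 40.5861
Terminal payoffs V(N, j) = max(K - S_T, 0):
  V(3,-3) = 7.004938; V(3,-2) = 4.395317; V(3,-1) = 1.408510; V(3,+0) = 0.000000; V(3,+1) = 0.000000; V(3,+2) = 0.000000; V(3,+3) = 0.000000
Backward induction: V(k, j) = exp(-r*dt) * [p_u * V(k+1, j+1) + p_m * V(k+1, j) + p_d * V(k+1, j-1)]
  V(2,-2) = exp(-r*dt) * [p_u*1.408510 + p_m*4.395317 + p_d*7.004938] = 4.324415
  V(2,-1) = exp(-r*dt) * [p_u*0.000000 + p_m*1.408510 + p_d*4.395317] = 1.670145
  V(2,+0) = exp(-r*dt) * [p_u*0.000000 + p_m*0.000000 + p_d*1.408510] = 0.235150
  V(2,+1) = exp(-r*dt) * [p_u*0.000000 + p_m*0.000000 + p_d*0.000000] = 0.000000
  V(2,+2) = exp(-r*dt) * [p_u*0.000000 + p_m*0.000000 + p_d*0.000000] = 0.000000
  V(1,-1) = exp(-r*dt) * [p_u*0.235150 + p_m*1.670145 + p_d*4.324415] = 1.871140
  V(1,+0) = exp(-r*dt) * [p_u*0.000000 + p_m*0.235150 + p_d*1.670145] = 0.435152
  V(1,+1) = exp(-r*dt) * [p_u*0.000000 + p_m*0.000000 + p_d*0.235150] = 0.039258
  V(0,+0) = exp(-r*dt) * [p_u*0.039258 + p_m*0.435152 + p_d*1.871140] = 0.608161

Answer: Price = V(0,0) = 0.6082


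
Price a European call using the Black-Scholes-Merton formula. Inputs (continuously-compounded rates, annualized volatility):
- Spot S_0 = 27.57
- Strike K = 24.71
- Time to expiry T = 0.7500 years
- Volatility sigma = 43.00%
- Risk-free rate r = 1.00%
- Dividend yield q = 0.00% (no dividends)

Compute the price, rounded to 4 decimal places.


Answer: Price = 5.5558

Derivation:
d1 = (ln(S/K) + (r - q + 0.5*sigma^2) * T) / (sigma * sqrt(T)) = 0.50043568
d2 = d1 - sigma * sqrt(T) = 0.12804476
exp(-rT) = 0.99252805; exp(-qT) = 1.00000000
C = S_0 * exp(-qT) * N(d1) - K * exp(-rT) * N(d2)
N(d1) = 0.69161583; N(d2) = 0.55094322
C = 27.5700 * 1.00000000 * 0.69161583 - 24.7100 * 0.99252805 * 0.55094322 = 5.5558


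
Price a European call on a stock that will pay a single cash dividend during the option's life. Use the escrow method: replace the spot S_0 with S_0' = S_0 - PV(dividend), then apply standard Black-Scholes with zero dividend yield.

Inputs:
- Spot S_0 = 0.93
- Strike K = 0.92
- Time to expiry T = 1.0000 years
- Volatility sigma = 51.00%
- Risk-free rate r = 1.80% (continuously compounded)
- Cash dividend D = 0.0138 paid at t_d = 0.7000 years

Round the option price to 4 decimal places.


PV(D) = D * exp(-r * t_d) = 0.0138 * 0.98747905 = 0.01362721
S_0' = S_0 - PV(D) = 0.9300 - 0.01362721 = 0.91637279
d1 = (ln(S_0'/K) + (r + sigma^2/2)*T) / (sigma*sqrt(T)) = 0.28254821
d2 = d1 - sigma*sqrt(T) = -0.22745179
exp(-rT) = 0.98216103
N(d1) = 0.61123841; N(d2) = 0.41003623
C = S_0' * N(d1) - K * exp(-rT) * N(d2) = 0.91637279 * 0.61123841 - 0.9200 * 0.98216103 * 0.41003623 = 0.1896

Answer: Price = 0.1896


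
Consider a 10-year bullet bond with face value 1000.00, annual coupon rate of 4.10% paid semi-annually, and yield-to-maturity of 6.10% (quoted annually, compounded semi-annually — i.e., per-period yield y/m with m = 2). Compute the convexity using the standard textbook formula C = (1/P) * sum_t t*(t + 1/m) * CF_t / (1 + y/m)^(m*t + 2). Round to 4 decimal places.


Answer: Convexity = 74.7612

Derivation:
Coupon per period c = face * coupon_rate / m = 20.500000
Periods per year m = 2; per-period yield y/m = 0.030500
Number of cashflows N = 20
Cashflows (t years, CF_t, discount factor 1/(1+y/m)^(m*t), PV):
  t = 0.5000: CF_t = 20.500000, DF = 0.970403, PV = 19.893256
  t = 1.0000: CF_t = 20.500000, DF = 0.941681, PV = 19.304469
  t = 1.5000: CF_t = 20.500000, DF = 0.913810, PV = 18.733110
  t = 2.0000: CF_t = 20.500000, DF = 0.886764, PV = 18.178660
  t = 2.5000: CF_t = 20.500000, DF = 0.860518, PV = 17.640621
  t = 3.0000: CF_t = 20.500000, DF = 0.835049, PV = 17.118507
  t = 3.5000: CF_t = 20.500000, DF = 0.810334, PV = 16.611846
  t = 4.0000: CF_t = 20.500000, DF = 0.786350, PV = 16.120180
  t = 4.5000: CF_t = 20.500000, DF = 0.763076, PV = 15.643067
  t = 5.0000: CF_t = 20.500000, DF = 0.740491, PV = 15.180074
  t = 5.5000: CF_t = 20.500000, DF = 0.718575, PV = 14.730785
  t = 6.0000: CF_t = 20.500000, DF = 0.697307, PV = 14.294794
  t = 6.5000: CF_t = 20.500000, DF = 0.676669, PV = 13.871707
  t = 7.0000: CF_t = 20.500000, DF = 0.656641, PV = 13.461142
  t = 7.5000: CF_t = 20.500000, DF = 0.637206, PV = 13.062729
  t = 8.0000: CF_t = 20.500000, DF = 0.618347, PV = 12.676108
  t = 8.5000: CF_t = 20.500000, DF = 0.600045, PV = 12.300929
  t = 9.0000: CF_t = 20.500000, DF = 0.582286, PV = 11.936855
  t = 9.5000: CF_t = 20.500000, DF = 0.565052, PV = 11.583557
  t = 10.0000: CF_t = 1020.500000, DF = 0.548328, PV = 559.568279
Price P = sum_t PV_t = 851.910677
Convexity numerator sum_t t*(t + 1/m) * CF_t / (1+y/m)^(m*t + 2):
  t = 0.5000: term = 9.366555
  t = 1.0000: term = 27.267991
  t = 1.5000: term = 52.921864
  t = 2.0000: term = 85.592535
  t = 2.5000: term = 124.588843
  t = 3.0000: term = 169.261892
  t = 3.5000: term = 219.002933
  t = 4.0000: term = 273.241339
  t = 4.5000: term = 331.442672
  t = 5.0000: term = 393.106841
  t = 5.5000: term = 457.766336
  t = 6.0000: term = 524.984550
  t = 6.5000: term = 594.354173
  t = 7.0000: term = 665.495659
  t = 7.5000: term = 738.055766
  t = 8.0000: term = 811.706163
  t = 8.5000: term = 886.142100
  t = 9.0000: term = 961.081137
  t = 9.5000: term = 1036.261941
  t = 10.0000: term = 55328.181159
Convexity = (1/P) * sum = 63689.822447 / 851.910677 = 74.761151


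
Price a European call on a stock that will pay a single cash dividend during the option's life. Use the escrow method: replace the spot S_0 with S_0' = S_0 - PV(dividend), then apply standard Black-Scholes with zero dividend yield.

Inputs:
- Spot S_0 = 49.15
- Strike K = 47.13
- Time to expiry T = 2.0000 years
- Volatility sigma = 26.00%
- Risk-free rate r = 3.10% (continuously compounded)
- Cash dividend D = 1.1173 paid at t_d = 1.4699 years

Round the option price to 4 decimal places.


Answer: Price = 8.7953

Derivation:
PV(D) = D * exp(-r * t_d) = 1.1173 * 0.95545568 = 1.06753063
S_0' = S_0 - PV(D) = 49.1500 - 1.06753063 = 48.08246937
d1 = (ln(S_0'/K) + (r + sigma^2/2)*T) / (sigma*sqrt(T)) = 0.40687987
d2 = d1 - sigma*sqrt(T) = 0.03918434
exp(-rT) = 0.93988289
N(d1) = 0.65795189; N(d2) = 0.51562829
C = S_0' * N(d1) - K * exp(-rT) * N(d2) = 48.08246937 * 0.65795189 - 47.1300 * 0.93988289 * 0.51562829 = 8.7953


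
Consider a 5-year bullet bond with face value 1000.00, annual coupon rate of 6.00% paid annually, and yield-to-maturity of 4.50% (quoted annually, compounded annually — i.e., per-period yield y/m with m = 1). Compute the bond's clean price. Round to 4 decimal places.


Answer: Price = 1065.8497

Derivation:
Coupon per period c = face * coupon_rate / m = 60.000000
Periods per year m = 1; per-period yield y/m = 0.045000
Number of cashflows N = 5
Cashflows (t years, CF_t, discount factor 1/(1+y/m)^(m*t), PV):
  t = 1.0000: CF_t = 60.000000, DF = 0.956938, PV = 57.416268
  t = 2.0000: CF_t = 60.000000, DF = 0.915730, PV = 54.943797
  t = 3.0000: CF_t = 60.000000, DF = 0.876297, PV = 52.577796
  t = 4.0000: CF_t = 60.000000, DF = 0.838561, PV = 50.313681
  t = 5.0000: CF_t = 1060.000000, DF = 0.802451, PV = 850.598109
Price P = sum_t PV_t = 1065.849651


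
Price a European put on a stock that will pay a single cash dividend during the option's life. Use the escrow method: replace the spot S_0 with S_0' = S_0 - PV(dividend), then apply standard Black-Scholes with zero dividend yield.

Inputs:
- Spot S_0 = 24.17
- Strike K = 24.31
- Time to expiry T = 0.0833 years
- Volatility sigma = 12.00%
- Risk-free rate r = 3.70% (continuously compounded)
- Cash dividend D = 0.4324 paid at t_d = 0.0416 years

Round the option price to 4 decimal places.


PV(D) = D * exp(-r * t_d) = 0.4324 * 0.99846198 = 0.43173496
S_0' = S_0 - PV(D) = 24.1700 - 0.43173496 = 23.73826504
d1 = (ln(S_0'/K) + (r + sigma^2/2)*T) / (sigma*sqrt(T)) = -0.58086195
d2 = d1 - sigma*sqrt(T) = -0.61549604
exp(-rT) = 0.99692264
N(-d1) = 0.71933325; N(-d2) = 0.73088641
P = K * exp(-rT) * N(-d2) - S_0' * N(-d1) = 24.3100 * 0.99692264 * 0.73088641 - 23.73826504 * 0.71933325 = 0.6374

Answer: Price = 0.6374


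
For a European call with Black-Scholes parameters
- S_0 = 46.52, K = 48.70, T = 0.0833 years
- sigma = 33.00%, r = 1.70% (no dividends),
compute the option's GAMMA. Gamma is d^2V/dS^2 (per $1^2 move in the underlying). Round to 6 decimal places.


d1 = -0.4183468379; d2 = -0.5135905778
phi(d1) = 0.3655158734; exp(-qT) = 1.0000000000; exp(-rT) = 0.9985849022
Gamma = exp(-qT) * phi(d1) / (S * sigma * sqrt(T)) = 1.0000000000 * 0.3655158734 / (46.5200 * 0.3300 * 0.2886173938) = 0.082495

Answer: Gamma = 0.082495


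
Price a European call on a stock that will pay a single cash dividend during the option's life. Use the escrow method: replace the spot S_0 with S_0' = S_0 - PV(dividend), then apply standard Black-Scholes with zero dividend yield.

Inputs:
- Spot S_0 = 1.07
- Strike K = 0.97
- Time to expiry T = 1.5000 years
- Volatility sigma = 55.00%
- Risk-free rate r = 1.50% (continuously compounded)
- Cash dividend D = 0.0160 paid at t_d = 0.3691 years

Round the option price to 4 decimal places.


PV(D) = D * exp(-r * t_d) = 0.0160 * 0.99447880 = 0.01591166
S_0' = S_0 - PV(D) = 1.0700 - 0.01591166 = 1.05408834
d1 = (ln(S_0'/K) + (r + sigma^2/2)*T) / (sigma*sqrt(T)) = 0.49362484
d2 = d1 - sigma*sqrt(T) = -0.17998484
exp(-rT) = 0.97775124
N(d1) = 0.68921442; N(d2) = 0.42858223
C = S_0' * N(d1) - K * exp(-rT) * N(d2) = 1.05408834 * 0.68921442 - 0.9700 * 0.97775124 * 0.42858223 = 0.3200

Answer: Price = 0.3200


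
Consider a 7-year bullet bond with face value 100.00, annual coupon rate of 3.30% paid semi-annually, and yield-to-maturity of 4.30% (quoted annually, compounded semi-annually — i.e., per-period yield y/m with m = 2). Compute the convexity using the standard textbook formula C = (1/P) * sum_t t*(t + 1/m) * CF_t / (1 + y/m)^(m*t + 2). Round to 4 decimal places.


Answer: Convexity = 43.4888

Derivation:
Coupon per period c = face * coupon_rate / m = 1.650000
Periods per year m = 2; per-period yield y/m = 0.021500
Number of cashflows N = 14
Cashflows (t years, CF_t, discount factor 1/(1+y/m)^(m*t), PV):
  t = 0.5000: CF_t = 1.650000, DF = 0.978953, PV = 1.615272
  t = 1.0000: CF_t = 1.650000, DF = 0.958348, PV = 1.581274
  t = 1.5000: CF_t = 1.650000, DF = 0.938177, PV = 1.547992
  t = 2.0000: CF_t = 1.650000, DF = 0.918431, PV = 1.515411
  t = 2.5000: CF_t = 1.650000, DF = 0.899100, PV = 1.483516
  t = 3.0000: CF_t = 1.650000, DF = 0.880177, PV = 1.452291
  t = 3.5000: CF_t = 1.650000, DF = 0.861651, PV = 1.421724
  t = 4.0000: CF_t = 1.650000, DF = 0.843515, PV = 1.391800
  t = 4.5000: CF_t = 1.650000, DF = 0.825762, PV = 1.362507
  t = 5.0000: CF_t = 1.650000, DF = 0.808381, PV = 1.333829
  t = 5.5000: CF_t = 1.650000, DF = 0.791367, PV = 1.305755
  t = 6.0000: CF_t = 1.650000, DF = 0.774711, PV = 1.278273
  t = 6.5000: CF_t = 1.650000, DF = 0.758405, PV = 1.251368
  t = 7.0000: CF_t = 101.650000, DF = 0.742442, PV = 75.469277
Price P = sum_t PV_t = 94.010290
Convexity numerator sum_t t*(t + 1/m) * CF_t / (1+y/m)^(m*t + 2):
  t = 0.5000: term = 0.773996
  t = 1.0000: term = 2.273117
  t = 1.5000: term = 4.450547
  t = 2.0000: term = 7.261456
  t = 2.5000: term = 10.662931
  t = 3.0000: term = 14.613905
  t = 3.5000: term = 19.075092
  t = 4.0000: term = 24.008926
  t = 4.5000: term = 29.379499
  t = 5.0000: term = 35.152498
  t = 5.5000: term = 41.295151
  t = 6.0000: term = 47.776173
  t = 6.5000: term = 54.565706
  t = 7.0000: term = 3797.106261
Convexity = (1/P) * sum = 4088.395257 / 94.010290 = 43.488806


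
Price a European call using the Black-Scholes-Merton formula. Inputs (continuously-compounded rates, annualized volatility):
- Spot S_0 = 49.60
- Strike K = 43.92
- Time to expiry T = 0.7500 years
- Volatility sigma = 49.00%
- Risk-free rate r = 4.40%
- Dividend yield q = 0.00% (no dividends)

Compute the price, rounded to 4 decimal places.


d1 = (ln(S/K) + (r - q + 0.5*sigma^2) * T) / (sigma * sqrt(T)) = 0.57654560
d2 = d1 - sigma * sqrt(T) = 0.15219315
exp(-rT) = 0.96753856; exp(-qT) = 1.00000000
C = S_0 * exp(-qT) * N(d1) - K * exp(-rT) * N(d2)
N(d1) = 0.71787677; N(d2) = 0.56048270
C = 49.6000 * 1.00000000 * 0.71787677 - 43.9200 * 0.96753856 * 0.56048270 = 11.7894

Answer: Price = 11.7894


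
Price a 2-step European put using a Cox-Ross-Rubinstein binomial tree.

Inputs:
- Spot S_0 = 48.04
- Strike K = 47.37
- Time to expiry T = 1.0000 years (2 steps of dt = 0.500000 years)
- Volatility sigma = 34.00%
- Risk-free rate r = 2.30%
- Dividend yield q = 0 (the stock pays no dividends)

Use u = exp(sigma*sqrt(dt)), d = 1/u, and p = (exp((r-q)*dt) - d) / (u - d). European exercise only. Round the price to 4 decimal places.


Answer: Price = V(0,0) = 4.9605

Derivation:
dt = T/N = 0.500000
u = exp(sigma*sqrt(dt)) = 1.271778; d = 1/u = 0.786300
p = (exp((r-q)*dt) - d) / (u - d) = 0.464008
Discount per step: exp(-r*dt) = 0.988566
Stock lattice S(k, i) with i counting down-moves:
  k=0: S(0,0) = 48.0400
  k=1: S(1,0) = 61.0962; S(1,1) = 37.7739
  k=2: S(2,0) = 77.7009; S(2,1) = 48.0400; S(2,2) = 29.7016
Terminal payoffs V(N, i) = max(K - S_T, 0):
  V(2,0) = 0.000000; V(2,1) = 0.000000; V(2,2) = 17.668386
Backward induction: V(k, i) = exp(-r*dt) * [p * V(k+1, i) + (1-p) * V(k+1, i+1)].
  V(1,0) = exp(-r*dt) * [p*0.000000 + (1-p)*0.000000] = 0.000000
  V(1,1) = exp(-r*dt) * [p*0.000000 + (1-p)*17.668386] = 9.361823
  V(0,0) = exp(-r*dt) * [p*0.000000 + (1-p)*9.361823] = 4.960483


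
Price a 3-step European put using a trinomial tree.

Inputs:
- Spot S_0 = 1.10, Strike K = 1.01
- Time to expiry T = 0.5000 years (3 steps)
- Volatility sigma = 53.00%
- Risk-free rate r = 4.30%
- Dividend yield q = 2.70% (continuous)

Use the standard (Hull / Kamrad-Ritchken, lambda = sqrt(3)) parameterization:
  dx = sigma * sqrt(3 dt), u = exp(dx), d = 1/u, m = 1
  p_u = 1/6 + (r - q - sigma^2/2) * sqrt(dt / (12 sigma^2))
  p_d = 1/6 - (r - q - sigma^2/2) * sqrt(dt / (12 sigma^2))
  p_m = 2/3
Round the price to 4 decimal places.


dt = T/N = 0.166667; dx = sigma*sqrt(3*dt) = 0.374767
u = exp(dx) = 1.454652; d = 1/u = 0.687450
p_u = 0.138994, p_m = 0.666667, p_d = 0.194339
Discount per step: exp(-r*dt) = 0.992859
Stock lattice S(k, j) with j the centered position index:
  k=0: S(0,+0) = 1.1000
  k=1: S(1,-1) = 0.7562; S(1,+0) = 1.1000; S(1,+1) = 1.6001
  k=2: S(2,-2) = 0.5198; S(2,-1) = 0.7562; S(2,+0) = 1.1000; S(2,+1) = 1.6001; S(2,+2) = 2.3276
  k=3: S(3,-3) = 0.3574; S(3,-2) = 0.5198; S(3,-1) = 0.7562; S(3,+0) = 1.1000; S(3,+1) = 1.6001; S(3,+2) = 2.3276; S(3,+3) = 3.3859
Terminal payoffs V(N, j) = max(K - S_T, 0):
  V(3,-3) = 0.652632; V(3,-2) = 0.490154; V(3,-1) = 0.253805; V(3,+0) = 0.000000; V(3,+1) = 0.000000; V(3,+2) = 0.000000; V(3,+3) = 0.000000
Backward induction: V(k, j) = exp(-r*dt) * [p_u * V(k+1, j+1) + p_m * V(k+1, j) + p_d * V(k+1, j-1)]
  V(2,-2) = exp(-r*dt) * [p_u*0.253805 + p_m*0.490154 + p_d*0.652632] = 0.485388
  V(2,-1) = exp(-r*dt) * [p_u*0.000000 + p_m*0.253805 + p_d*0.490154] = 0.262571
  V(2,+0) = exp(-r*dt) * [p_u*0.000000 + p_m*0.000000 + p_d*0.253805] = 0.048972
  V(2,+1) = exp(-r*dt) * [p_u*0.000000 + p_m*0.000000 + p_d*0.000000] = 0.000000
  V(2,+2) = exp(-r*dt) * [p_u*0.000000 + p_m*0.000000 + p_d*0.000000] = 0.000000
  V(1,-1) = exp(-r*dt) * [p_u*0.048972 + p_m*0.262571 + p_d*0.485388] = 0.274212
  V(1,+0) = exp(-r*dt) * [p_u*0.000000 + p_m*0.048972 + p_d*0.262571] = 0.083079
  V(1,+1) = exp(-r*dt) * [p_u*0.000000 + p_m*0.000000 + p_d*0.048972] = 0.009449
  V(0,+0) = exp(-r*dt) * [p_u*0.009449 + p_m*0.083079 + p_d*0.274212] = 0.109204

Answer: Price = V(0,0) = 0.1092


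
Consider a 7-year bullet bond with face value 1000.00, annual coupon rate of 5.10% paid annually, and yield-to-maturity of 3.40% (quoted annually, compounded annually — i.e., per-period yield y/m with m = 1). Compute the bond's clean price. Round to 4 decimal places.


Answer: Price = 1104.3363

Derivation:
Coupon per period c = face * coupon_rate / m = 51.000000
Periods per year m = 1; per-period yield y/m = 0.034000
Number of cashflows N = 7
Cashflows (t years, CF_t, discount factor 1/(1+y/m)^(m*t), PV):
  t = 1.0000: CF_t = 51.000000, DF = 0.967118, PV = 49.323017
  t = 2.0000: CF_t = 51.000000, DF = 0.935317, PV = 47.701177
  t = 3.0000: CF_t = 51.000000, DF = 0.904562, PV = 46.132667
  t = 4.0000: CF_t = 51.000000, DF = 0.874818, PV = 44.615732
  t = 5.0000: CF_t = 51.000000, DF = 0.846052, PV = 43.148677
  t = 6.0000: CF_t = 51.000000, DF = 0.818233, PV = 41.729862
  t = 7.0000: CF_t = 1051.000000, DF = 0.791327, PV = 831.685145
Price P = sum_t PV_t = 1104.336277


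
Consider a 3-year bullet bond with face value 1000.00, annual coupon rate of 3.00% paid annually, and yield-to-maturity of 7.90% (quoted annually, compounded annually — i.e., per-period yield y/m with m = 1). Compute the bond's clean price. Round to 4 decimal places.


Answer: Price = 873.4940

Derivation:
Coupon per period c = face * coupon_rate / m = 30.000000
Periods per year m = 1; per-period yield y/m = 0.079000
Number of cashflows N = 3
Cashflows (t years, CF_t, discount factor 1/(1+y/m)^(m*t), PV):
  t = 1.0000: CF_t = 30.000000, DF = 0.926784, PV = 27.803522
  t = 2.0000: CF_t = 30.000000, DF = 0.858929, PV = 25.767861
  t = 3.0000: CF_t = 1030.000000, DF = 0.796041, PV = 819.922663
Price P = sum_t PV_t = 873.494046


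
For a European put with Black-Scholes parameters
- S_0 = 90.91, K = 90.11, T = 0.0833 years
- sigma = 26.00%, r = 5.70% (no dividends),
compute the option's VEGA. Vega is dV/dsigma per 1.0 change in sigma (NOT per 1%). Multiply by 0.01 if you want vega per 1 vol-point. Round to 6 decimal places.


Answer: Vega = 10.220434

Derivation:
d1 = 0.2185818990; d2 = 0.1435413766
phi(d1) = 0.3895248732; exp(-qT) = 1.0000000000; exp(-rT) = 0.9952631544
Vega = S * exp(-qT) * phi(d1) * sqrt(T) = 90.9100 * 1.0000000000 * 0.3895248732 * 0.2886173938 = 10.220434


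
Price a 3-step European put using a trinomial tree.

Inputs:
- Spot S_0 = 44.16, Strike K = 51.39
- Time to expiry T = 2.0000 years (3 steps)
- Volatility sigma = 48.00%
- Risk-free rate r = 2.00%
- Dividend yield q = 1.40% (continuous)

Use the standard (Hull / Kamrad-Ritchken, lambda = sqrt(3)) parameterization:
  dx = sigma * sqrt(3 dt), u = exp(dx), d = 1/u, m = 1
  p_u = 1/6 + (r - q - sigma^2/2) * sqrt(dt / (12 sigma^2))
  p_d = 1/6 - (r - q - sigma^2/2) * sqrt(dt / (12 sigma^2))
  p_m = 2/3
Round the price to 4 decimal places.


Answer: Price = V(0,0) = 15.5913

Derivation:
dt = T/N = 0.666667; dx = sigma*sqrt(3*dt) = 0.678823
u = exp(dx) = 1.971555; d = 1/u = 0.507214
p_u = 0.113044, p_m = 0.666667, p_d = 0.220289
Discount per step: exp(-r*dt) = 0.986755
Stock lattice S(k, j) with j the centered position index:
  k=0: S(0,+0) = 44.1600
  k=1: S(1,-1) = 22.3986; S(1,+0) = 44.1600; S(1,+1) = 87.0639
  k=2: S(2,-2) = 11.3609; S(2,-1) = 22.3986; S(2,+0) = 44.1600; S(2,+1) = 87.0639; S(2,+2) = 171.6512
  k=3: S(3,-3) = 5.7624; S(3,-2) = 11.3609; S(3,-1) = 22.3986; S(3,+0) = 44.1600; S(3,+1) = 87.0639; S(3,+2) = 171.6512; S(3,+3) = 338.4197
Terminal payoffs V(N, j) = max(K - S_T, 0):
  V(3,-3) = 45.627613; V(3,-2) = 40.029137; V(3,-1) = 28.991435; V(3,+0) = 7.230000; V(3,+1) = 0.000000; V(3,+2) = 0.000000; V(3,+3) = 0.000000
Backward induction: V(k, j) = exp(-r*dt) * [p_u * V(k+1, j+1) + p_m * V(k+1, j) + p_d * V(k+1, j-1)]
  V(2,-2) = exp(-r*dt) * [p_u*28.991435 + p_m*40.029137 + p_d*45.627613] = 39.484681
  V(2,-1) = exp(-r*dt) * [p_u*7.230000 + p_m*28.991435 + p_d*40.029137] = 28.579301
  V(2,+0) = exp(-r*dt) * [p_u*0.000000 + p_m*7.230000 + p_d*28.991435] = 11.058064
  V(2,+1) = exp(-r*dt) * [p_u*0.000000 + p_m*0.000000 + p_d*7.230000] = 1.571594
  V(2,+2) = exp(-r*dt) * [p_u*0.000000 + p_m*0.000000 + p_d*0.000000] = 0.000000
  V(1,-1) = exp(-r*dt) * [p_u*11.058064 + p_m*28.579301 + p_d*39.484681] = 28.616845
  V(1,+0) = exp(-r*dt) * [p_u*1.571594 + p_m*11.058064 + p_d*28.579301] = 13.662026
  V(1,+1) = exp(-r*dt) * [p_u*0.000000 + p_m*1.571594 + p_d*11.058064] = 3.437557
  V(0,+0) = exp(-r*dt) * [p_u*3.437557 + p_m*13.662026 + p_d*28.616845] = 15.591312


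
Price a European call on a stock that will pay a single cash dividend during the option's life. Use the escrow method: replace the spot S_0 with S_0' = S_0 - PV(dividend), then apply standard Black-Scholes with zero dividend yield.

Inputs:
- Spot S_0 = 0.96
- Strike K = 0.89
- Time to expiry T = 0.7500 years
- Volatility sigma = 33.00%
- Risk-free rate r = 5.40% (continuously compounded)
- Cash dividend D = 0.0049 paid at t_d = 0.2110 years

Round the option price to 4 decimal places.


PV(D) = D * exp(-r * t_d) = 0.0049 * 0.98867067 = 0.00484449
S_0' = S_0 - PV(D) = 0.9600 - 0.00484449 = 0.95515551
d1 = (ln(S_0'/K) + (r + sigma^2/2)*T) / (sigma*sqrt(T)) = 0.53182780
d2 = d1 - sigma*sqrt(T) = 0.24603941
exp(-rT) = 0.96030916
N(d1) = 0.70257737; N(d2) = 0.59717414
C = S_0' * N(d1) - K * exp(-rT) * N(d2) = 0.95515551 * 0.70257737 - 0.8900 * 0.96030916 * 0.59717414 = 0.1607

Answer: Price = 0.1607


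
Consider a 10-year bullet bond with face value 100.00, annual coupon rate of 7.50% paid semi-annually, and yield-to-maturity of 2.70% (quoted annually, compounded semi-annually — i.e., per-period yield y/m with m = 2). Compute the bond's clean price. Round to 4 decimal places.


Answer: Price = 141.8205

Derivation:
Coupon per period c = face * coupon_rate / m = 3.750000
Periods per year m = 2; per-period yield y/m = 0.013500
Number of cashflows N = 20
Cashflows (t years, CF_t, discount factor 1/(1+y/m)^(m*t), PV):
  t = 0.5000: CF_t = 3.750000, DF = 0.986680, PV = 3.700049
  t = 1.0000: CF_t = 3.750000, DF = 0.973537, PV = 3.650764
  t = 1.5000: CF_t = 3.750000, DF = 0.960569, PV = 3.602135
  t = 2.0000: CF_t = 3.750000, DF = 0.947774, PV = 3.554154
  t = 2.5000: CF_t = 3.750000, DF = 0.935150, PV = 3.506812
  t = 3.0000: CF_t = 3.750000, DF = 0.922694, PV = 3.460101
  t = 3.5000: CF_t = 3.750000, DF = 0.910403, PV = 3.414012
  t = 4.0000: CF_t = 3.750000, DF = 0.898276, PV = 3.368536
  t = 4.5000: CF_t = 3.750000, DF = 0.886311, PV = 3.323667
  t = 5.0000: CF_t = 3.750000, DF = 0.874505, PV = 3.279395
  t = 5.5000: CF_t = 3.750000, DF = 0.862857, PV = 3.235713
  t = 6.0000: CF_t = 3.750000, DF = 0.851363, PV = 3.192613
  t = 6.5000: CF_t = 3.750000, DF = 0.840023, PV = 3.150086
  t = 7.0000: CF_t = 3.750000, DF = 0.828834, PV = 3.108127
  t = 7.5000: CF_t = 3.750000, DF = 0.817794, PV = 3.066726
  t = 8.0000: CF_t = 3.750000, DF = 0.806900, PV = 3.025877
  t = 8.5000: CF_t = 3.750000, DF = 0.796152, PV = 2.985571
  t = 9.0000: CF_t = 3.750000, DF = 0.785547, PV = 2.945803
  t = 9.5000: CF_t = 3.750000, DF = 0.775084, PV = 2.906564
  t = 10.0000: CF_t = 103.750000, DF = 0.764760, PV = 79.343809
Price P = sum_t PV_t = 141.820515


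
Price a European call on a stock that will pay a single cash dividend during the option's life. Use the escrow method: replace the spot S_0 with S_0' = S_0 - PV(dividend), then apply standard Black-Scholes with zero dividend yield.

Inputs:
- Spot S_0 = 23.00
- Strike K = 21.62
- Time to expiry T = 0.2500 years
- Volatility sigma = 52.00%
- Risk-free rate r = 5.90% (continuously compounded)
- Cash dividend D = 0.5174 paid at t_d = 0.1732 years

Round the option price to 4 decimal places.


Answer: Price = 2.9055

Derivation:
PV(D) = D * exp(-r * t_d) = 0.5174 * 0.98983323 = 0.51213972
S_0' = S_0 - PV(D) = 23.0000 - 0.51213972 = 22.48786028
d1 = (ln(S_0'/K) + (r + sigma^2/2)*T) / (sigma*sqrt(T)) = 0.33810311
d2 = d1 - sigma*sqrt(T) = 0.07810311
exp(-rT) = 0.98535825
N(d1) = 0.63235726; N(d2) = 0.53112698
C = S_0' * N(d1) - K * exp(-rT) * N(d2) = 22.48786028 * 0.63235726 - 21.6200 * 0.98535825 * 0.53112698 = 2.9055


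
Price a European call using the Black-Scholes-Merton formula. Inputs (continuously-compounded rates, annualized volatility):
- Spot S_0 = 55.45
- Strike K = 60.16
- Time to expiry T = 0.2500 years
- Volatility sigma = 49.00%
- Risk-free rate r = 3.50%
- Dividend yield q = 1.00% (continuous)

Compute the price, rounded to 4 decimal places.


Answer: Price = 3.7023

Derivation:
d1 = (ln(S/K) + (r - q + 0.5*sigma^2) * T) / (sigma * sqrt(T)) = -0.18474884
d2 = d1 - sigma * sqrt(T) = -0.42974884
exp(-rT) = 0.99128817; exp(-qT) = 0.99750312
C = S_0 * exp(-qT) * N(d1) - K * exp(-rT) * N(d2)
N(d1) = 0.42671302; N(d2) = 0.33368918
C = 55.4500 * 0.99750312 * 0.42671302 - 60.1600 * 0.99128817 * 0.33368918 = 3.7023


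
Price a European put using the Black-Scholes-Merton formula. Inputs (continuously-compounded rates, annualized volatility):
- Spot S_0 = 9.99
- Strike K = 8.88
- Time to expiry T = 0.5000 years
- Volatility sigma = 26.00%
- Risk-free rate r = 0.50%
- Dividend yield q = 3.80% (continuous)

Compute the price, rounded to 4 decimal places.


d1 = (ln(S/K) + (r - q + 0.5*sigma^2) * T) / (sigma * sqrt(T)) = 0.64283097
d2 = d1 - sigma * sqrt(T) = 0.45898321
exp(-rT) = 0.99750312; exp(-qT) = 0.98117936
P = K * exp(-rT) * N(-d2) - S_0 * exp(-qT) * N(-d1)
N(-d1) = 0.26016689; N(-d2) = 0.32312311
P = 8.8800 * 0.99750312 * 0.32312311 - 9.9900 * 0.98117936 * 0.26016689 = 0.3120

Answer: Price = 0.3120
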